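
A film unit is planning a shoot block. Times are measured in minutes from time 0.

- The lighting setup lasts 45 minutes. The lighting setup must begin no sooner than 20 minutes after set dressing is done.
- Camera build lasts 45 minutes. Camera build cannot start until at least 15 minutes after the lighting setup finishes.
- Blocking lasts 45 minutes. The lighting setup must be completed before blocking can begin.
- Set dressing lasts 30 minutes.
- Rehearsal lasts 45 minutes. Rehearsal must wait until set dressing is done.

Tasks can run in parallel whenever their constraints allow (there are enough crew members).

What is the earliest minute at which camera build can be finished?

155

Nothing blocks set dressing, so it runs from minute 0 to minute 30.
After set dressing (finishes minute 30, plus 20-minute gap → minute 50), the lighting setup can start at minute 50 and finishes at minute 95.
Camera build waits on the lighting setup (finishes minute 95, plus 15-minute gap → minute 110), so it starts at minute 110 and finishes at 110 + 45 = minute 155.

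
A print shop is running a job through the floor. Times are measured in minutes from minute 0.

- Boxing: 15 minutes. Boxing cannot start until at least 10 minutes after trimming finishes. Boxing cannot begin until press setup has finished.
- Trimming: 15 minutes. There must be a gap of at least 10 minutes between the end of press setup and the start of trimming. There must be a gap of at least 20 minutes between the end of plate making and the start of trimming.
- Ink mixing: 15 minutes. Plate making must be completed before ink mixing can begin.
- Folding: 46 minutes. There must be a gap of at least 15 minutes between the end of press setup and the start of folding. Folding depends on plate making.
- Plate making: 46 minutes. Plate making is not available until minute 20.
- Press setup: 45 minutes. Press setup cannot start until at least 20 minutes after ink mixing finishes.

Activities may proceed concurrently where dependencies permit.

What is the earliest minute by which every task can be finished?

Plate making cannot begin until its own release at minute 20. It runs from minute 20 to 20 + 46 = minute 66.
Ink mixing cannot begin until plate making (finishes minute 66). It runs from minute 66 to 66 + 15 = minute 81.
Press setup cannot begin until ink mixing (finishes minute 81, plus 20-minute gap → minute 101). It runs from minute 101 to 101 + 45 = minute 146.
Folding has to wait for press setup (finishes minute 146, plus 15-minute gap → minute 161); plate making (finishes minute 66). The latest of these is minute 161, so folding runs minute 161 to 161 + 46 = minute 207.
Trimming needs all of press setup (finishes minute 146, plus 10-minute gap → minute 156); plate making (finishes minute 66, plus 20-minute gap → minute 86). That puts its earliest start at minute 156; it finishes at 156 + 15 = minute 171.
Boxing needs all of trimming (finishes minute 171, plus 10-minute gap → minute 181); press setup (finishes minute 146). That puts its earliest start at minute 181; it finishes at 181 + 15 = minute 196.
All tasks are finished once the last one completes. Finish times: Plate making at 66, Ink mixing at 81, Press setup at 146, Trimming at 171, Folding at 207, Boxing at 196. The latest is minute 207.

207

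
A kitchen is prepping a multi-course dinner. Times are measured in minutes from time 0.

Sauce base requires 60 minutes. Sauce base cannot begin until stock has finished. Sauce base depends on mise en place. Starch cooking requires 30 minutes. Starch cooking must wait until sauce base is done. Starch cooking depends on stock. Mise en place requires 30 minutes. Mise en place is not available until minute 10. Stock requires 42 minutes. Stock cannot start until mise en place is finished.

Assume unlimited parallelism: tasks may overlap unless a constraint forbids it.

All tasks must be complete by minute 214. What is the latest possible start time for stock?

82

Nothing follows starch cooking; the deadline of minute 214 is its only limit. It must start by 214 − 30 = minute 184.
Sauce base must finish before starch cooking (must start by minute 184). With a 60-minute duration, sauce base must start by 184 − 60 = minute 124.
Stock feeds sauce base (must start by minute 124); starch cooking (must start by minute 184). Taking the minimum, stock must finish by minute 124 and start by 124 − 42 = minute 82.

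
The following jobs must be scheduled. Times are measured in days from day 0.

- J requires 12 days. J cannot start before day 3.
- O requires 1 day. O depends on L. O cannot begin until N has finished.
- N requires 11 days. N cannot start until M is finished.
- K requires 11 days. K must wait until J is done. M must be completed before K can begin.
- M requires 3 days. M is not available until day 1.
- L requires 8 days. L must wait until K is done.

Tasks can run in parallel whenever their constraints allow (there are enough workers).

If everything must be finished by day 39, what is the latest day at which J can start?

7

To finish by day 39, O (duration 1) must start no later than day 38.
L has to be done before O (must start by day 38). That means finishing by day 38, i.e. starting by 38 − 8 = day 30.
K has to be done before L (must start by day 30). That means finishing by day 30, i.e. starting by 30 − 11 = day 19.
J must finish before K (must start by day 19). With a 12-day duration, J must start by 19 − 12 = day 7.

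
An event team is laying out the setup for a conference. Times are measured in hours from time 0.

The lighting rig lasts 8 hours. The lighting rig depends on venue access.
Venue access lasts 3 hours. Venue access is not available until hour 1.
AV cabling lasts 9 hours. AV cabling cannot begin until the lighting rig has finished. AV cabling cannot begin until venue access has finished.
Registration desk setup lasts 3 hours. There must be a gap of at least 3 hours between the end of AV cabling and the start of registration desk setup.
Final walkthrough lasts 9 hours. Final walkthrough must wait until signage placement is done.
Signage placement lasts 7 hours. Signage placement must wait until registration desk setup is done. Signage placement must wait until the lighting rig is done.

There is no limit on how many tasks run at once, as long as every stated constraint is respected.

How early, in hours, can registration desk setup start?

After its own release at hour 1, venue access can start at hour 1 and finishes at hour 4.
After venue access (finishes hour 4), the lighting rig can start at hour 4 and finishes at hour 12.
AV cabling cannot start until the lighting rig (finishes hour 12); venue access (finishes hour 4). The controlling bound is hour 12, so AV cabling finishes at 12 + 9 = hour 21.
Registration desk setup waits on AV cabling (finishes hour 21, plus 3-hour gap → hour 24), so the earliest it can start is hour 24.

24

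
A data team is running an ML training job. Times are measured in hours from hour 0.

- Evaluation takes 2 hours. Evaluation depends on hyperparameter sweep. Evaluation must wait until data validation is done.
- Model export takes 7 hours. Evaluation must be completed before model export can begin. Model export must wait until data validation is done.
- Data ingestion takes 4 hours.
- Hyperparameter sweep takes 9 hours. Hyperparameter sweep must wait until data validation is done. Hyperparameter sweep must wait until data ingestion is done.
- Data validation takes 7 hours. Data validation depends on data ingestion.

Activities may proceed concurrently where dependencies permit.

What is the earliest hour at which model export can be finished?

29

Nothing blocks data ingestion, so it runs from hour 0 to hour 4.
Data validation cannot begin until data ingestion (finishes hour 4). It runs from hour 4 to 4 + 7 = hour 11.
For hyperparameter sweep: data validation (finishes hour 11); data ingestion (finishes hour 4). Taking the maximum gives a start of hour 11, and it finishes at 11 + 9 = hour 20.
Evaluation needs all of hyperparameter sweep (finishes hour 20); data validation (finishes hour 11). That puts its earliest start at hour 20; it finishes at 20 + 2 = hour 22.
For model export: evaluation (finishes hour 22); data validation (finishes hour 11). Taking the maximum gives a start of hour 22, and it finishes at 22 + 7 = hour 29.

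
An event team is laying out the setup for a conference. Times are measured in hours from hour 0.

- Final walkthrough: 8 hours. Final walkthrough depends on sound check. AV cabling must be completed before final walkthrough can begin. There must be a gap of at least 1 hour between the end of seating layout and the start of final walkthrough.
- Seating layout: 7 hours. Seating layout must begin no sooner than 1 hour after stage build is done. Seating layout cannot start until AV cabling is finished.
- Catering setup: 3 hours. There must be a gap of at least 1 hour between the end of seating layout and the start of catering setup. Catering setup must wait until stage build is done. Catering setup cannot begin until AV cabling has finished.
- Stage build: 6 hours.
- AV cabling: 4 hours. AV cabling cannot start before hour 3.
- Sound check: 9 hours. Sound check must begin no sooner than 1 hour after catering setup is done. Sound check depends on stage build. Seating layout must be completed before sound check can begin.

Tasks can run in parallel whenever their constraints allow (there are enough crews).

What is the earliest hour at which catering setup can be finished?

After its own release at hour 3, AV cabling can start at hour 3 and finishes at hour 7.
Nothing blocks stage build, so it runs from hour 0 to hour 6.
For seating layout: stage build (finishes hour 6, plus 1-hour gap → hour 7); AV cabling (finishes hour 7). Taking the maximum gives a start of hour 7, and it finishes at 7 + 7 = hour 14.
Catering setup needs all of seating layout (finishes hour 14, plus 1-hour gap → hour 15); stage build (finishes hour 6); AV cabling (finishes hour 7). That puts its earliest start at hour 15; it finishes at 15 + 3 = hour 18.

18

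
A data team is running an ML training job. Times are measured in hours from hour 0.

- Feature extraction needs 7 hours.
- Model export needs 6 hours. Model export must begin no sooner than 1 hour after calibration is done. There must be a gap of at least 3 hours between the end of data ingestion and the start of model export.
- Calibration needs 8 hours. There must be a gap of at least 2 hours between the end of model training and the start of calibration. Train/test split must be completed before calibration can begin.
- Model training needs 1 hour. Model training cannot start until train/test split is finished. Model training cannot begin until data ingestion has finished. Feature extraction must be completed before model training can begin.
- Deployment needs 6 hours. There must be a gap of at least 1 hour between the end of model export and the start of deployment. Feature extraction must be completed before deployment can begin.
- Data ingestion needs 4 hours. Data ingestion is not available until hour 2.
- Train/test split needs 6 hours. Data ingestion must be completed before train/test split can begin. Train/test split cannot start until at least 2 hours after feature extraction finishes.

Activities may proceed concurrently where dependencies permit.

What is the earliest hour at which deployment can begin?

Nothing blocks feature extraction, so it runs from hour 0 to hour 7.
Data ingestion cannot begin until its own release at hour 2. It runs from hour 2 to 2 + 4 = hour 6.
For train/test split: data ingestion (finishes hour 6); feature extraction (finishes hour 7, plus 2-hour gap → hour 9). Taking the maximum gives a start of hour 9, and it finishes at 9 + 6 = hour 15.
Model training cannot start until train/test split (finishes hour 15); data ingestion (finishes hour 6); feature extraction (finishes hour 7). The controlling bound is hour 15, so model training finishes at 15 + 1 = hour 16.
For calibration: model training (finishes hour 16, plus 2-hour gap → hour 18); train/test split (finishes hour 15). Taking the maximum gives a start of hour 18, and it finishes at 18 + 8 = hour 26.
Model export needs all of calibration (finishes hour 26, plus 1-hour gap → hour 27); data ingestion (finishes hour 6, plus 3-hour gap → hour 9). That puts its earliest start at hour 27; it finishes at 27 + 6 = hour 33.
Deployment waits on model export (finishes hour 33, plus 1-hour gap → hour 34); feature extraction (finishes hour 7). The latest of these is hour 34, which is the earliest deployment can start.

34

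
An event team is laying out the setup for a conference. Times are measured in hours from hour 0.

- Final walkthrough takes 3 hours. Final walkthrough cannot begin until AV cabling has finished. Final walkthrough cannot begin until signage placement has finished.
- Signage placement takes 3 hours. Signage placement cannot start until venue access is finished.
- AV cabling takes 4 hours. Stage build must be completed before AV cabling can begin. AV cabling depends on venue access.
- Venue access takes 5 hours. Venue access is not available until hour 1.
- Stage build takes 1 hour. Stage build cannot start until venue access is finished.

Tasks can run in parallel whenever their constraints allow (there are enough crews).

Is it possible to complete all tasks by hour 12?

No

After its own release at hour 1, venue access can start at hour 1 and finishes at hour 6.
Signage placement cannot begin until venue access (finishes hour 6). It runs from hour 6 to 6 + 3 = hour 9.
After venue access (finishes hour 6), stage build can start at hour 6 and finishes at hour 7.
AV cabling needs all of stage build (finishes hour 7); venue access (finishes hour 6). That puts its earliest start at hour 7; it finishes at 7 + 4 = hour 11.
Final walkthrough cannot start until AV cabling (finishes hour 11); signage placement (finishes hour 9). The controlling bound is hour 11, so final walkthrough finishes at 11 + 3 = hour 14.
The earliest everything can be done is hour 14, which is after the deadline of 12, so it is not possible.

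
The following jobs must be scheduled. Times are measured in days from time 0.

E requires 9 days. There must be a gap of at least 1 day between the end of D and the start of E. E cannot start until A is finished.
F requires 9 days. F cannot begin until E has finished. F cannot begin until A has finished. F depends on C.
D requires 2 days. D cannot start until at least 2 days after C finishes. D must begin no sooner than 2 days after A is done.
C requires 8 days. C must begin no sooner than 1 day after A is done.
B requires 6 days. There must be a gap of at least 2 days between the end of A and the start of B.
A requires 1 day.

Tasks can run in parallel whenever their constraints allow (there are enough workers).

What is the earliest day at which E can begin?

15

A can start immediately at day 0; it finishes at day 1.
C cannot begin until A (finishes day 1, plus 1-day gap → day 2). It runs from day 2 to 2 + 8 = day 10.
D needs all of C (finishes day 10, plus 2-day gap → day 12); A (finishes day 1, plus 2-day gap → day 3). That puts its earliest start at day 12; it finishes at 12 + 2 = day 14.
E waits on D (finishes day 14, plus 1-day gap → day 15); A (finishes day 1). The latest of these is day 15, which is the earliest E can start.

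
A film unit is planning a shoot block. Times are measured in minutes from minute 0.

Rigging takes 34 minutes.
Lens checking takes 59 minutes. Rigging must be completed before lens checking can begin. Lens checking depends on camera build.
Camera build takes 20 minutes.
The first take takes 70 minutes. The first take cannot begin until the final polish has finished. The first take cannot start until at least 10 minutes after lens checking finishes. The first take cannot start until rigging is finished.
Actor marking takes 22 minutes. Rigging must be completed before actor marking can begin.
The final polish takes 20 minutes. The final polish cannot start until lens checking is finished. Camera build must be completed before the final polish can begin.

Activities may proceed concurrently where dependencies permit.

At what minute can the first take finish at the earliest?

Camera build has no prerequisites, so it starts at minute 0 and finishes at minute 20.
Rigging can start immediately at minute 0; it finishes at minute 34.
For lens checking: rigging (finishes minute 34); camera build (finishes minute 20). Taking the maximum gives a start of minute 34, and it finishes at 34 + 59 = minute 93.
The final polish cannot start until lens checking (finishes minute 93); camera build (finishes minute 20). The controlling bound is minute 93, so the final polish finishes at 93 + 20 = minute 113.
The first take cannot start until the final polish (finishes minute 113); lens checking (finishes minute 93, plus 10-minute gap → minute 103); rigging (finishes minute 34). The controlling bound is minute 113, so the first take finishes at 113 + 70 = minute 183.

183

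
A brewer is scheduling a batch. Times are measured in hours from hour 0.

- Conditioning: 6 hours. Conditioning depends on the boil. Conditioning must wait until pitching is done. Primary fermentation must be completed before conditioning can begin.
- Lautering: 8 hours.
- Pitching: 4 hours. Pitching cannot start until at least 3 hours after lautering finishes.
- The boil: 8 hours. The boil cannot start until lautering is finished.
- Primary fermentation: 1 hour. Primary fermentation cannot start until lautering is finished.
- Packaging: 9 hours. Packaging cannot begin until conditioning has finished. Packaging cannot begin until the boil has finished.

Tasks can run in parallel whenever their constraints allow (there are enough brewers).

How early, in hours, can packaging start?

22

Lautering can start immediately at hour 0; it finishes at hour 8.
Primary fermentation cannot begin until lautering (finishes hour 8). It runs from hour 8 to 8 + 1 = hour 9.
Pitching cannot begin until lautering (finishes hour 8, plus 3-hour gap → hour 11). It runs from hour 11 to 11 + 4 = hour 15.
After lautering (finishes hour 8), the boil can start at hour 8 and finishes at hour 16.
Conditioning has to wait for the boil (finishes hour 16); pitching (finishes hour 15); primary fermentation (finishes hour 9). The latest of these is hour 16, so conditioning runs hour 16 to 16 + 6 = hour 22.
Packaging waits on conditioning (finishes hour 22); the boil (finishes hour 16). The latest of these is hour 22, which is the earliest packaging can start.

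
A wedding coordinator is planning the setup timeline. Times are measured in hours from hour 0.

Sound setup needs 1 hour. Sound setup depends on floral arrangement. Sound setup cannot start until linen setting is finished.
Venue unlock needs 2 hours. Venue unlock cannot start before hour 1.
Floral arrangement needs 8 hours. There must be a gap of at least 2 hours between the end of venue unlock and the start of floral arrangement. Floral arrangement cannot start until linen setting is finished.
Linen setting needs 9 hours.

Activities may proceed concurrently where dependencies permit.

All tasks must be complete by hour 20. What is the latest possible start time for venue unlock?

To finish by hour 20, sound setup (duration 1) must start no later than hour 19.
Floral arrangement has to be done before sound setup (must start by hour 19). That means finishing by hour 19, i.e. starting by 19 − 8 = hour 11.
Venue unlock must finish before floral arrangement (must start by hour 11, minus 2-hour gap → hour 9). With a 2-hour duration, venue unlock must start by 9 − 2 = hour 7.

7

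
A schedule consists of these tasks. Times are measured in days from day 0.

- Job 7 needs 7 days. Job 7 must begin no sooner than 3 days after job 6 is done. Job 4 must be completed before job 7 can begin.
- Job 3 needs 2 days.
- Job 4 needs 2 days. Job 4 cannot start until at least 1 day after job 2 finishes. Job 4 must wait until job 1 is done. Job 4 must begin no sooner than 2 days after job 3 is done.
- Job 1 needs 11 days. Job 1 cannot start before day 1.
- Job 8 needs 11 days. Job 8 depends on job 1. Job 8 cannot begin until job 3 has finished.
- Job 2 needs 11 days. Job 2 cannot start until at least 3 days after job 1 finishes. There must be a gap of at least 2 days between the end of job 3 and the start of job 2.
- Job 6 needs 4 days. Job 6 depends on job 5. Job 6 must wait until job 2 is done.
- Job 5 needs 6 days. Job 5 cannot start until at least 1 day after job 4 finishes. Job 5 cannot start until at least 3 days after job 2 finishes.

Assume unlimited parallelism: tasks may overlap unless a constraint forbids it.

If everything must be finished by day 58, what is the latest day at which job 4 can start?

35

To finish by day 58, job 7 (duration 7) must start no later than day 51.
Job 6 feeds into job 7 (must start by day 51, minus 3-day gap → day 48); so job 6 must finish by day 48 and therefore start by day 44.
Job 5 feeds into job 6 (must start by day 44); so job 5 must finish by day 44 and therefore start by day 38.
Job 4 has several dependents: job 5 (must start by day 38, minus 1-day gap → day 37); job 7 (must start by day 51). The earliest of those limits is day 37, so job 4 must start by 37 − 2 = day 35.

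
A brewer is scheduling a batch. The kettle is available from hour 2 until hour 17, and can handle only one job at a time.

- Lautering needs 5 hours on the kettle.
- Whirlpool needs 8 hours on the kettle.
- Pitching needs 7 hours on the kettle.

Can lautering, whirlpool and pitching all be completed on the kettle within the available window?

The kettle window is 17 − 2 = 15 hours.
Running back to back, the jobs need 5 + 8 + 7 = 20 hours on the kettle.
Since 20 > 15, they cannot all fit.

No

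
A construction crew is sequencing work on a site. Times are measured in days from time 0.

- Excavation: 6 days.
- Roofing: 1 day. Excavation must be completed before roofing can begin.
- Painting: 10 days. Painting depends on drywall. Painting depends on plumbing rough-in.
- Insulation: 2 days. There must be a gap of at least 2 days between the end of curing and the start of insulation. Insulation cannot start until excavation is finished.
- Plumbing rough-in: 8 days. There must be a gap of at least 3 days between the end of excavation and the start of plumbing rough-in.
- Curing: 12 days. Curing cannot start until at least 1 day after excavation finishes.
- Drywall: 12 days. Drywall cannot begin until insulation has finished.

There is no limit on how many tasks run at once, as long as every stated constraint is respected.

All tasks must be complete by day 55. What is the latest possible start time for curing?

17

Nothing follows painting; the deadline of day 55 is its only limit. It must start by 55 − 10 = day 45.
Drywall has to be done before painting (must start by day 45). That means finishing by day 45, i.e. starting by 45 − 12 = day 33.
Insulation feeds into drywall (must start by day 33); so insulation must finish by day 33 and therefore start by day 31.
Curing has to be done before insulation (must start by day 31, minus 2-day gap → day 29). That means finishing by day 29, i.e. starting by 29 − 12 = day 17.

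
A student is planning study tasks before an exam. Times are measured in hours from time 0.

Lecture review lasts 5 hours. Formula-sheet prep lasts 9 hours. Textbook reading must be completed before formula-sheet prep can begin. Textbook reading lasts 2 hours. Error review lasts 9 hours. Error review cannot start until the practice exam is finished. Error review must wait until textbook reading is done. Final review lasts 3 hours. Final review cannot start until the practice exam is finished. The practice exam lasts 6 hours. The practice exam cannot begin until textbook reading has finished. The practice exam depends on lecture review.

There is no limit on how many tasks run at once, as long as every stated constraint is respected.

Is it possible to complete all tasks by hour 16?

No

Lecture review can start immediately at hour 0; it finishes at hour 5.
Textbook reading has no prerequisites, so it starts at hour 0 and finishes at hour 2.
After textbook reading (finishes hour 2), formula-sheet prep can start at hour 2 and finishes at hour 11.
The practice exam has to wait for textbook reading (finishes hour 2); lecture review (finishes hour 5). The latest of these is hour 5, so the practice exam runs hour 5 to 5 + 6 = hour 11.
Final review cannot begin until the practice exam (finishes hour 11). It runs from hour 11 to 11 + 3 = hour 14.
Error review needs all of the practice exam (finishes hour 11); textbook reading (finishes hour 2). That puts its earliest start at hour 11; it finishes at 11 + 9 = hour 20.
The earliest everything can be done is hour 20, which is after the deadline of 16, so it is not possible.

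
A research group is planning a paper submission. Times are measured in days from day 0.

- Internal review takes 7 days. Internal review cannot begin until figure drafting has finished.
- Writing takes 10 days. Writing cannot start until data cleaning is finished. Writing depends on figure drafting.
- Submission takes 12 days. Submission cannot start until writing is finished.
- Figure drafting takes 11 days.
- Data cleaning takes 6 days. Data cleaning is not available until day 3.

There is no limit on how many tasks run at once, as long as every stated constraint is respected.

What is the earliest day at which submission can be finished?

Figure drafting can start immediately at day 0; it finishes at day 11.
After its own release at day 3, data cleaning can start at day 3 and finishes at day 9.
Writing cannot start until data cleaning (finishes day 9); figure drafting (finishes day 11). The controlling bound is day 11, so writing finishes at 11 + 10 = day 21.
Submission waits on writing (finishes day 21), so it starts at day 21 and finishes at 21 + 12 = day 33.

33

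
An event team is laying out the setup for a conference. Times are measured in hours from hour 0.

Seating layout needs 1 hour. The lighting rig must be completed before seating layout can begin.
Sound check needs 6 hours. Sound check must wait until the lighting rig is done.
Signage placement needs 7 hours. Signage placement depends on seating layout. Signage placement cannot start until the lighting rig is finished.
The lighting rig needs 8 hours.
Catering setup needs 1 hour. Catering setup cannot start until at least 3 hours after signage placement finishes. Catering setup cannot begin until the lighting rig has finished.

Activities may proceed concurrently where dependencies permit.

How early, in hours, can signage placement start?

Nothing blocks the lighting rig, so it runs from hour 0 to hour 8.
Seating layout waits on the lighting rig (finishes hour 8), so it starts at hour 8 and finishes at 8 + 1 = hour 9.
Signage placement waits on seating layout (finishes hour 9); the lighting rig (finishes hour 8). The latest of these is hour 9, which is the earliest signage placement can start.

9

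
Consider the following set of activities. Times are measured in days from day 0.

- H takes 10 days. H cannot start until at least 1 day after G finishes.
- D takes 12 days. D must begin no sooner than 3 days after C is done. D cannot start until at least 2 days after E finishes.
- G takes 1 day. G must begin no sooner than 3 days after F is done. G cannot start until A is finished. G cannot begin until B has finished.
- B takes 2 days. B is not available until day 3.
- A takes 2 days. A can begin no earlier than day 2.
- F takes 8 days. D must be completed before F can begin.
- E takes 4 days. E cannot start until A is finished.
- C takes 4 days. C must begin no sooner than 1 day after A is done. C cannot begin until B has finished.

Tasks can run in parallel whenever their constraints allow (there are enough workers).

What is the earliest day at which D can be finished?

B waits on its own release at day 3, so it starts at day 3 and finishes at 3 + 2 = day 5.
After its own release at day 2, A can start at day 2 and finishes at day 4.
E waits on A (finishes day 4), so it starts at day 4 and finishes at 4 + 4 = day 8.
C needs all of A (finishes day 4, plus 1-day gap → day 5); B (finishes day 5). That puts its earliest start at day 5; it finishes at 5 + 4 = day 9.
D cannot start until C (finishes day 9, plus 3-day gap → day 12); E (finishes day 8, plus 2-day gap → day 10). The controlling bound is day 12, so D finishes at 12 + 12 = day 24.

24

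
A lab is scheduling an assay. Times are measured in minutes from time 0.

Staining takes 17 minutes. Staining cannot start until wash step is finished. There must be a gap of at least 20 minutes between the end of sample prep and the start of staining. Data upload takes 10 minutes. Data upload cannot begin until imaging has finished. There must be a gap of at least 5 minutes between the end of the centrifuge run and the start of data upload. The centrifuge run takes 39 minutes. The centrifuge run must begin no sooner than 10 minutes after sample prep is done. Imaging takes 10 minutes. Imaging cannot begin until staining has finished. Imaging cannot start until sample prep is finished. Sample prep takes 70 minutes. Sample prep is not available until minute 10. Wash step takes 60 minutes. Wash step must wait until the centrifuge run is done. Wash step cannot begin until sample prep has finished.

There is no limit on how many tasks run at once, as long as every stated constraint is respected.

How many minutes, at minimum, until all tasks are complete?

Sample prep cannot begin until its own release at minute 10. It runs from minute 10 to 10 + 70 = minute 80.
The centrifuge run waits on sample prep (finishes minute 80, plus 10-minute gap → minute 90), so it starts at minute 90 and finishes at 90 + 39 = minute 129.
For wash step: the centrifuge run (finishes minute 129); sample prep (finishes minute 80). Taking the maximum gives a start of minute 129, and it finishes at 129 + 60 = minute 189.
For staining: wash step (finishes minute 189); sample prep (finishes minute 80, plus 20-minute gap → minute 100). Taking the maximum gives a start of minute 189, and it finishes at 189 + 17 = minute 206.
Imaging cannot start until staining (finishes minute 206); sample prep (finishes minute 80). The controlling bound is minute 206, so imaging finishes at 206 + 10 = minute 216.
Data upload has to wait for imaging (finishes minute 216); the centrifuge run (finishes minute 129, plus 5-minute gap → minute 134). The latest of these is minute 216, so data upload runs minute 216 to 216 + 10 = minute 226.
All tasks are finished once the last one completes. Finish times: Sample prep at 80, The centrifuge run at 129, Wash step at 189, Staining at 206, Imaging at 216, Data upload at 226. The latest is minute 226.

226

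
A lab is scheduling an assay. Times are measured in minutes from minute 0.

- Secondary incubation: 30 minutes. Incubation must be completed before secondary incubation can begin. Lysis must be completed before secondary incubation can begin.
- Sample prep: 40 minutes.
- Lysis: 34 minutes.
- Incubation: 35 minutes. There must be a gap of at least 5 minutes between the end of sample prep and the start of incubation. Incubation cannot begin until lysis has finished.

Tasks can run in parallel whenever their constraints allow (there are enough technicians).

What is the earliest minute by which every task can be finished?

Nothing blocks lysis, so it runs from minute 0 to minute 34.
Nothing blocks sample prep, so it runs from minute 0 to minute 40.
For incubation: sample prep (finishes minute 40, plus 5-minute gap → minute 45); lysis (finishes minute 34). Taking the maximum gives a start of minute 45, and it finishes at 45 + 35 = minute 80.
Secondary incubation cannot start until incubation (finishes minute 80); lysis (finishes minute 34). The controlling bound is minute 80, so secondary incubation finishes at 80 + 30 = minute 110.
All tasks are finished once the last one completes. Finish times: Sample prep at 40, Lysis at 34, Incubation at 80, Secondary incubation at 110. The latest is minute 110.

110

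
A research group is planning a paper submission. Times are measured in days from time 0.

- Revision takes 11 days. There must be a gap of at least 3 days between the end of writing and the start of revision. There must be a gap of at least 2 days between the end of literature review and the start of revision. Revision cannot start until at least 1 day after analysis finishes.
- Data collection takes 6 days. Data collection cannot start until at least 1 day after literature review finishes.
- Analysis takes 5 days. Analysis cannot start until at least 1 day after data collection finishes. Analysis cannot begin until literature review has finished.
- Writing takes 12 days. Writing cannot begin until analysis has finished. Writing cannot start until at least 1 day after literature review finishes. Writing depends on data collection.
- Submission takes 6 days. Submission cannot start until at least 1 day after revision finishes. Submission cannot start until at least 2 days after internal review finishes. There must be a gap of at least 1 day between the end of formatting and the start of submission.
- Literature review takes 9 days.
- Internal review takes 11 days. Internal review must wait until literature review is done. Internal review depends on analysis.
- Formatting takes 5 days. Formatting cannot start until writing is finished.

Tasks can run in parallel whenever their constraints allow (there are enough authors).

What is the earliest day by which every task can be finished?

Literature review can start immediately at day 0; it finishes at day 9.
Data collection waits on literature review (finishes day 9, plus 1-day gap → day 10), so it starts at day 10 and finishes at 10 + 6 = day 16.
Analysis has to wait for data collection (finishes day 16, plus 1-day gap → day 17); literature review (finishes day 9). The latest of these is day 17, so analysis runs day 17 to 17 + 5 = day 22.
Internal review needs all of literature review (finishes day 9); analysis (finishes day 22). That puts its earliest start at day 22; it finishes at 22 + 11 = day 33.
Writing has to wait for analysis (finishes day 22); literature review (finishes day 9, plus 1-day gap → day 10); data collection (finishes day 16). The latest of these is day 22, so writing runs day 22 to 22 + 12 = day 34.
Formatting cannot begin until writing (finishes day 34). It runs from day 34 to 34 + 5 = day 39.
For revision: writing (finishes day 34, plus 3-day gap → day 37); literature review (finishes day 9, plus 2-day gap → day 11); analysis (finishes day 22, plus 1-day gap → day 23). Taking the maximum gives a start of day 37, and it finishes at 37 + 11 = day 48.
Submission cannot start until revision (finishes day 48, plus 1-day gap → day 49); internal review (finishes day 33, plus 2-day gap → day 35); formatting (finishes day 39, plus 1-day gap → day 40). The controlling bound is day 49, so submission finishes at 49 + 6 = day 55.
All tasks are finished once the last one completes. Finish times: Literature review at 9, Data collection at 16, Analysis at 22, Writing at 34, Internal review at 33, Revision at 48, Formatting at 39, Submission at 55. The latest is day 55.

55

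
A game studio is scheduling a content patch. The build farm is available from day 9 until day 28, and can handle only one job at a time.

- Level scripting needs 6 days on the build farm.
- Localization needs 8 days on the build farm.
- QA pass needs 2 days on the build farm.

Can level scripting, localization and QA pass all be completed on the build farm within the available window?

Yes

The build farm window is 28 − 9 = 19 days.
Running back to back, the jobs need 6 + 8 + 2 = 16 days on the build farm.
Since 16 ≤ 19, they fit within the window.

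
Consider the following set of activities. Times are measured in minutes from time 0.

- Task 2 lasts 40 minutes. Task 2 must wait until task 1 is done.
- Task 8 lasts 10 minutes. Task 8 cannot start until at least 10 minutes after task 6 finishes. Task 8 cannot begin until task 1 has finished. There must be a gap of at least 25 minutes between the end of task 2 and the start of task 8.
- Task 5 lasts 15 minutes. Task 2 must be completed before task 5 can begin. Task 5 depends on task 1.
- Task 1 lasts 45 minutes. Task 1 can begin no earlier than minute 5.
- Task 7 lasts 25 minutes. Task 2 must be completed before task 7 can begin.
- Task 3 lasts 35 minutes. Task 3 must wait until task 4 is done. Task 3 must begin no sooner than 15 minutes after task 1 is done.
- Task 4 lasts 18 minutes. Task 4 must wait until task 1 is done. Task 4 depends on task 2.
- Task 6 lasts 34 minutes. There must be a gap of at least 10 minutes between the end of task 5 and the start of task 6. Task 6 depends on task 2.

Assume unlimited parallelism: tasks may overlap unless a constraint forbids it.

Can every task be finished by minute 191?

After its own release at minute 5, task 1 can start at minute 5 and finishes at minute 50.
Task 2 cannot begin until task 1 (finishes minute 50). It runs from minute 50 to 50 + 40 = minute 90.
Task 7 cannot begin until task 2 (finishes minute 90). It runs from minute 90 to 90 + 25 = minute 115.
Task 5 cannot start until task 2 (finishes minute 90); task 1 (finishes minute 50). The controlling bound is minute 90, so task 5 finishes at 90 + 15 = minute 105.
Task 6 needs all of task 5 (finishes minute 105, plus 10-minute gap → minute 115); task 2 (finishes minute 90). That puts its earliest start at minute 115; it finishes at 115 + 34 = minute 149.
Task 8 needs all of task 6 (finishes minute 149, plus 10-minute gap → minute 159); task 1 (finishes minute 50); task 2 (finishes minute 90, plus 25-minute gap → minute 115). That puts its earliest start at minute 159; it finishes at 159 + 10 = minute 169.
Task 4 needs all of task 1 (finishes minute 50); task 2 (finishes minute 90). That puts its earliest start at minute 90; it finishes at 90 + 18 = minute 108.
Task 3 has to wait for task 4 (finishes minute 108); task 1 (finishes minute 50, plus 15-minute gap → minute 65). The latest of these is minute 108, so task 3 runs minute 108 to 108 + 35 = minute 143.
Every task is finished by minute 169, which is no later than the deadline of 191, so the schedule is feasible.

Yes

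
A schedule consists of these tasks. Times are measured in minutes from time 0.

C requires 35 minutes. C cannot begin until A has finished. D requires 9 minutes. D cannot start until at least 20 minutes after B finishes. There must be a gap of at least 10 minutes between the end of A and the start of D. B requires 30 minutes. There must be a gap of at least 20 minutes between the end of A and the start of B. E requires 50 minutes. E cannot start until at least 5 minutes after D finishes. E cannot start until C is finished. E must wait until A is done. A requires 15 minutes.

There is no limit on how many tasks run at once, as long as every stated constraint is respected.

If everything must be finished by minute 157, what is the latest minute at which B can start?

E must finish by minute 157; it takes 50 minutes, so it must start by 157 − 50 = minute 107.
D feeds into E (must start by minute 107, minus 5-minute gap → minute 102); so D must finish by minute 102 and therefore start by minute 93.
Since D (must start by minute 93, minus 20-minute gap → minute 73) depends on it, B must finish by minute 73. Backing off its 30-minute duration gives a latest start of minute 43.

43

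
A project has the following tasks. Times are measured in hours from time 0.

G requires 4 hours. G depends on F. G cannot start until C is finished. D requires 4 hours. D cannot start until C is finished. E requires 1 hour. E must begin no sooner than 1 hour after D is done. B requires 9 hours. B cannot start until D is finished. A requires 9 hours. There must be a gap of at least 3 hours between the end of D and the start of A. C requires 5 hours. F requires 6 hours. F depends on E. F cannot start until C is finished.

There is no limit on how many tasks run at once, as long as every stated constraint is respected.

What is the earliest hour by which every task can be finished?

21

Nothing blocks C, so it runs from hour 0 to hour 5.
D cannot begin until C (finishes hour 5). It runs from hour 5 to 5 + 4 = hour 9.
After D (finishes hour 9, plus 1-hour gap → hour 10), E can start at hour 10 and finishes at hour 11.
F has to wait for E (finishes hour 11); C (finishes hour 5). The latest of these is hour 11, so F runs hour 11 to 11 + 6 = hour 17.
For G: F (finishes hour 17); C (finishes hour 5). Taking the maximum gives a start of hour 17, and it finishes at 17 + 4 = hour 21.
After D (finishes hour 9), B can start at hour 9 and finishes at hour 18.
A waits on D (finishes hour 9, plus 3-hour gap → hour 12), so it starts at hour 12 and finishes at 12 + 9 = hour 21.
All tasks are finished once the last one completes. Finish times: A at 21, B at 18, C at 5, D at 9, E at 11, F at 17, G at 21. The latest is hour 21.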